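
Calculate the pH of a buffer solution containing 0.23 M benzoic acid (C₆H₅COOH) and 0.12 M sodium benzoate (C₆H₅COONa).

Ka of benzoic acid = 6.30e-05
pH = 3.92

pKa = -log(6.30e-05) = 4.20. pH = pKa + log([A⁻]/[HA]) = 4.20 + log(0.12/0.23)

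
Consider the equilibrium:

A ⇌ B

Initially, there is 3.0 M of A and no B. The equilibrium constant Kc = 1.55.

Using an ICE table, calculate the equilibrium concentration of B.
[B] = 1.824 M

ICE: [A] = 3.0 − x, [B] = x.
Kc = x/(3.0 − x) = 1.55 ⇒ x = 1.55·3.0/(1 + 1.55) = 4.65/2.55 = 1.824.
[B] = x = 1.824 M.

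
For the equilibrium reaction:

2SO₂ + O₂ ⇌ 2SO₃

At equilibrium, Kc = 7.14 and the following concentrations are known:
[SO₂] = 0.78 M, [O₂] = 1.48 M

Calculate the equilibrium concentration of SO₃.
[SO₃] = 2.5356 M

Kc = ([SO₃]^2) / ([SO₂]^2 × [O₂]) = 7.14
[SO₃]^2 = Kc · (reactant terms)/(other product terms) = 7.14 · 0.90043 / 1 = 6.4291
[SO₃] = (6.4291)^(1/2) = 2.5356 M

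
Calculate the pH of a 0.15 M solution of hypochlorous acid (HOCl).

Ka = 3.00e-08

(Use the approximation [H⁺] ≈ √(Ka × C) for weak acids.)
pH = 4.17

[H⁺] = √(Ka × C) = √(3.00e-08 × 0.15) = 6.7082e-05. pH = -log(6.7082e-05)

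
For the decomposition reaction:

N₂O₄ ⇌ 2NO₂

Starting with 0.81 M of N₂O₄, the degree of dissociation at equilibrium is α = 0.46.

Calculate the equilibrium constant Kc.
K_c = 1.2696

x = α·[A]₀ = 0.46 × 0.81 = 0.3726 M dissociated.
At eq: [N₂O₄] = 0.81 − 0.3726 = 0.4374 M; [NO₂] = 2x = 0.7452 M.
Kc = [NO₂]²/[N₂O₄] = (0.7452)²/0.4374 = 1.27.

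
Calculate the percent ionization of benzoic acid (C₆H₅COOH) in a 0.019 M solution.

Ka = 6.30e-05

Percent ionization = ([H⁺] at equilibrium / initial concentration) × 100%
Percent ionization = 5.59%

Let x = [H⁺]. Ka = x²/(C - x) ⇒ x² + (6.30e-05)x - (6.30e-05)(0.019) = 0. x = 1.0630e-03. Percent = (1.0630e-03/0.019) × 100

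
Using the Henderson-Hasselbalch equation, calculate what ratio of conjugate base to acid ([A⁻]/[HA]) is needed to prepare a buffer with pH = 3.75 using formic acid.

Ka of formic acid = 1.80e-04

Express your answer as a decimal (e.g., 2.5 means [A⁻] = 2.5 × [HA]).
[A⁻]/[HA] = 1.012

pKa = −log(1.80e-04) = 3.7447. pH = pKa + log([A⁻]/[HA]). 3.75 = 3.7447 + log(ratio). log(ratio) = 3.75 − 3.7447 = 0.0053. ratio = 10^(0.0053) = 1.012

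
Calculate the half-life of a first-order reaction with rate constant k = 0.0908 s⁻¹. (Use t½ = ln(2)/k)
7.63 s

t½ = ln(2)/k = 0.6931/0.0908 = 7.63 s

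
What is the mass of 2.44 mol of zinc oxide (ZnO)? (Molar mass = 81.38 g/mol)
Mass = 2.44 mol × 81.38 g/mol = 198.6 g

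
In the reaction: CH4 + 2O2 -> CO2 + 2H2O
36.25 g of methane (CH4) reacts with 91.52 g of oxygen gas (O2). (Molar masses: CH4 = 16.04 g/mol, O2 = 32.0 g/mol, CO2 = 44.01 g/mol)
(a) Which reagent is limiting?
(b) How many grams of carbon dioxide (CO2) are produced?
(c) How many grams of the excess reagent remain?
(a) O2, (b) 62.93 g, (c) 13.31 g

Moles of CH4 = 36.25 g ÷ 16.04 g/mol = 2.25998 mol
Moles of O2 = 91.52 g ÷ 32.0 g/mol = 2.86 mol
Moles ÷ coefficient: CH4: 2.25998/1 = 2.26, O2: 2.86/2 = 1.43
(a) O2 has the smaller value, so O2 is the limiting reagent.
(b) Moles of CO2 = 2.86 mol O2 × (1/2) = 1.43 mol; mass = 1.43 mol × 44.01 g/mol = 62.93 g
(c) CH4 consumed = 2.86 × (1/2) = 1.43 mol; remaining = 2.25998 − 1.43 = 0.829975 mol; mass = 0.829975 mol × 16.04 g/mol = 13.31 g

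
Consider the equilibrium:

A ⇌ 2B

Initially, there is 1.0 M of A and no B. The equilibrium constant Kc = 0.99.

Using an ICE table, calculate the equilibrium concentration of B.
[B] = 0.778 M

ICE: [A] = 1.0 − x, [B] = 2x.
Kc = (2x)²/(1.0 − x) = 0.99 ⇒ 4x² + 0.99x − 0.99 = 0.
x = (−0.99 + √(0.99² + 4·4·0.99))/(2·4) = (−0.99 + √16.82)/8 = 0.3889.
[B] = 2x = 0.778 M.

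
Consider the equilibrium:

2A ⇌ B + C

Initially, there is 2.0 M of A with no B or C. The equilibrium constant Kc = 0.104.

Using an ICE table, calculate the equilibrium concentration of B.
[B] = 0.392 M

ICE: [A] = 2.0 − 2x, [B] = [C] = x.
Kc = x²/(2.0 − 2x)² = 0.104 ⇒ √Kc = x/(2.0 − 2x).
x = √0.104·2.0/(1 + 2√0.104) = 0.32249·2.0/1.645 = 0.39209.
[B] = x = 0.392 M.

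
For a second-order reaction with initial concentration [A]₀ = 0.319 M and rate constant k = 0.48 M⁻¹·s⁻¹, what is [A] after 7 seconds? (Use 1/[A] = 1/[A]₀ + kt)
0.1540 M

1/[A] = 1/[A]₀ + k·t = 1/0.319 + (0.48)·(7) = 3.1348 + 3.3600 = 6.4948
[A] = 1/6.4948 = 0.1540 M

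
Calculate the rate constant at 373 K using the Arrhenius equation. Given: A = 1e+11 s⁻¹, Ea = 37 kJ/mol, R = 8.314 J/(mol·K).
6.58e+05 s⁻¹

k = A·exp(-Ea/(R·T)) = 1e+11·exp(-37000/(8.314·373)) = 1e+11·exp(-11.9312) = 1e+11·6.5820e-06 = 6.58e+05 s⁻¹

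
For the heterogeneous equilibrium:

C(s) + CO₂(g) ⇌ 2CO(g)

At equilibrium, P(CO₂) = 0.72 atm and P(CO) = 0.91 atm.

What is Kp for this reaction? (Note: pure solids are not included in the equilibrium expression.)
K_p = 1.150

Solid C is excluded.
Kp = P(CO)²/P(CO₂) = (0.91)²/0.72 = 0.8281/0.72 = 1.150.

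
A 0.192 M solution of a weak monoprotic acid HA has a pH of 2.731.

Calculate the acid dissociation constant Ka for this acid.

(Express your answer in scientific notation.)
K_a = 1.82e-05

[H⁺] = 10^(−pH) = 10^(−2.731) = 1.858e-03 M. For HA ⇌ H⁺ + A⁻, Ka = x²/(C − x) = (1.858e-03)²/(0.192 − 1.858e-03) = 1.82e-05.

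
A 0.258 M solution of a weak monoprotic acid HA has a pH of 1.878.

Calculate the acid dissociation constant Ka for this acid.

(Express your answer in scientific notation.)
K_a = 7.17e-04

[H⁺] = 10^(−pH) = 10^(−1.878) = 1.324e-02 M. For HA ⇌ H⁺ + A⁻, Ka = x²/(C − x) = (1.324e-02)²/(0.258 − 1.324e-02) = 7.17e-04.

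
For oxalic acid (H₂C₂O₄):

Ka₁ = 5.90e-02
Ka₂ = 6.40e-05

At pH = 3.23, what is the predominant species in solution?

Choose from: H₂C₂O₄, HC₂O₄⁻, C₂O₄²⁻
HC₂O₄⁻

pKa1 = 1.23, pKa2 = 4.19. Each pKa is the crossover between adjacent species; pH = 3.23 lies in the region where HC₂O₄⁻ predominates.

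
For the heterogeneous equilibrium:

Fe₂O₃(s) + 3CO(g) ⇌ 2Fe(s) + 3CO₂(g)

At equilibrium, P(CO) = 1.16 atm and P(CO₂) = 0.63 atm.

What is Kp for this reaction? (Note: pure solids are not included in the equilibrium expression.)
K_p = 0.160

Solids (Fe₂O₃, Fe) are excluded.
Kp = P(CO₂)³/P(CO)³ = (0.63)³/(1.16)³ = 0.25/1.561 = 0.160.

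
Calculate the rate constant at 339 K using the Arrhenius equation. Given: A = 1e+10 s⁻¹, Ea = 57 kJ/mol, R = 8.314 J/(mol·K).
1.65e+01 s⁻¹

k = A·exp(-Ea/(R·T)) = 1e+10·exp(-57000/(8.314·339)) = 1e+10·exp(-20.2239) = 1e+10·1.6477e-09 = 1.65e+01 s⁻¹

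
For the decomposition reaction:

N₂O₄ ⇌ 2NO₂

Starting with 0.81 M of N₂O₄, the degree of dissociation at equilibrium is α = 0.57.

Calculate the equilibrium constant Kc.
K_c = 2.4481

x = α·[A]₀ = 0.57 × 0.81 = 0.4617 M dissociated.
At eq: [N₂O₄] = 0.81 − 0.4617 = 0.3483 M; [NO₂] = 2x = 0.9234 M.
Kc = [NO₂]²/[N₂O₄] = (0.9234)²/0.3483 = 2.448.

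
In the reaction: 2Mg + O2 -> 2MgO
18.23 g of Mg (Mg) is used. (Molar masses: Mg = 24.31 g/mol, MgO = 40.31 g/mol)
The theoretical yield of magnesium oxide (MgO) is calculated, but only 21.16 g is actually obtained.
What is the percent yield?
Moles of Mg = 18.23 g ÷ 24.31 g/mol = 0.749897 mol
Mole ratio: 2 mol MgO / 2 mol Mg
Moles of MgO = 0.749897 × (2/2) = 0.749897 mol
Theoretical yield = 0.749897 mol × 40.31 g/mol = 30.228 g
Actual yield = 21.16 g
Percent yield = (21.16 / 30.228) × 100% = 70.0%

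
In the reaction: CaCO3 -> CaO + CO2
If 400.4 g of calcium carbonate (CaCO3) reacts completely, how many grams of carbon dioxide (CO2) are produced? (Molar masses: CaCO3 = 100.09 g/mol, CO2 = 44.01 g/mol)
Moles of CaCO3 = 400.4 g ÷ 100.09 g/mol = 4.0004 mol
Mole ratio: 1 mol CO2 / 1 mol CaCO3
Moles of CO2 = 4.0004 × (1/1) = 4.0004 mol
Mass of CO2 = 4.0004 mol × 44.01 g/mol = 176.1 g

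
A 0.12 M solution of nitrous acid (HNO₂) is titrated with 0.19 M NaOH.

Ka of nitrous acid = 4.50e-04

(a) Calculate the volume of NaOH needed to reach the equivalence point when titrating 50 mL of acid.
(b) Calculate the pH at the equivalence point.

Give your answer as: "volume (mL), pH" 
V = 31.6 mL, pH = 8.11

(a) At equivalence: moles acid = moles base.
moles acid = 0.12 × 0.05 = 0.006 mol; V_NaOH = 0.006/0.19 = 0.03158 L = 31.6 mL.
(b) At equivalence, all acid → conjugate base A⁻ at [A⁻] = 0.006/0.08158 = 0.07355 M.
Kb = Kw/Ka = 1.0e-14/4.50e-04 = 2.222e-11; [OH⁻] = √(Kb·[A⁻]) = 1.278e-06; pOH = 5.89; pH = 14 − pOH = 8.11.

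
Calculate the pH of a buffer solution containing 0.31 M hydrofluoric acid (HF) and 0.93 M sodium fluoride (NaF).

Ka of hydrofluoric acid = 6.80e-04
pH = 3.64

pKa = -log(6.80e-04) = 3.17. pH = pKa + log([A⁻]/[HA]) = 3.17 + log(0.93/0.31)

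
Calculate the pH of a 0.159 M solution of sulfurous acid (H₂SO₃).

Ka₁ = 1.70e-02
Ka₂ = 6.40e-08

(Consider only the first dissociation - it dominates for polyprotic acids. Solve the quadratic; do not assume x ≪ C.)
pH = 1.35

x² + Ka₁·x − Ka₁·C = 0 with Ka₁ = 1.70e-02, C = 0.159.
x = (−Ka₁ + √(Ka₁² + 4·Ka₁·C))/2 = 4.4181e-02 M, so pH = 1.35.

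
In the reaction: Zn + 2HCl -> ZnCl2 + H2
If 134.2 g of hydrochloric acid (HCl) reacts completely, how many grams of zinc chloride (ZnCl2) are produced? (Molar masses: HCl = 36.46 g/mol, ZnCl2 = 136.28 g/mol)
Moles of HCl = 134.2 g ÷ 36.46 g/mol = 3.68075 mol
Mole ratio: 1 mol ZnCl2 / 2 mol HCl
Moles of ZnCl2 = 3.68075 × (1/2) = 1.84037 mol
Mass of ZnCl2 = 1.84037 mol × 136.28 g/mol = 250.8 g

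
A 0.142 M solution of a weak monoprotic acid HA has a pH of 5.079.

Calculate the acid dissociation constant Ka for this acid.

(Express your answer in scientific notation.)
K_a = 4.89e-10

[H⁺] = 10^(−pH) = 10^(−5.079) = 8.337e-06 M. For HA ⇌ H⁺ + A⁻, Ka = x²/(C − x) = (8.337e-06)²/(0.142 − 8.337e-06) = 4.89e-10.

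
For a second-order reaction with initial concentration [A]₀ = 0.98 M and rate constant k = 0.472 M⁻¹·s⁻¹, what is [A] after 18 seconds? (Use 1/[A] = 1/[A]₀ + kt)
0.1051 M

1/[A] = 1/[A]₀ + k·t = 1/0.98 + (0.472)·(18) = 1.0204 + 8.4960 = 9.5164
[A] = 1/9.5164 = 0.1051 M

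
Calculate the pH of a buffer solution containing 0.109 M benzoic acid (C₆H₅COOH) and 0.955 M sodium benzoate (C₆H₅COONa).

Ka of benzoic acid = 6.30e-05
pH = 5.14

pKa = -log(6.30e-05) = 4.20. pH = pKa + log([A⁻]/[HA]) = 4.20 + log(0.955/0.109)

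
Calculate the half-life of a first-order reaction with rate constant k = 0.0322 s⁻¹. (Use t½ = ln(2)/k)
21.53 s

t½ = ln(2)/k = 0.6931/0.0322 = 21.53 s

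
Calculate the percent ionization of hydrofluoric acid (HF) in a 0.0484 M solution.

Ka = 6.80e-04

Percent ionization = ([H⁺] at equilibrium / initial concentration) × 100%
Percent ionization = 11.2%

Let x = [H⁺]. Ka = x²/(C - x) ⇒ x² + (6.80e-04)x - (6.80e-04)(0.0484) = 0. x = 5.4070e-03. Percent = (5.4070e-03/0.0484) × 100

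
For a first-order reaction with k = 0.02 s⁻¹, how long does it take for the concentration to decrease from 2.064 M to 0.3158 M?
93.86 s

From ln[A] = ln[A]₀ - k·t: t = ln([A]₀/[A])/k = ln(2.064/0.3158)/0.02 = ln(6.5358)/0.02 = 1.8773/0.02 = 93.86 s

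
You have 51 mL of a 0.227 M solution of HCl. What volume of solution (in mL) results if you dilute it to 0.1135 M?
Using M₁V₁ = M₂V₂:
0.227 × 51 = 0.1135 × V₂
V₂ = (0.227 × 51) / 0.1135 = 102 mL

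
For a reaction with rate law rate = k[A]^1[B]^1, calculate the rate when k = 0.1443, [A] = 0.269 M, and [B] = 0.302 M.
0.01172 M/s

rate = k·[A]^1·[B]^1 = 0.1443·(0.269)^1·(0.302)^1 = 0.1443·0.269·0.302 = 0.01172 M/s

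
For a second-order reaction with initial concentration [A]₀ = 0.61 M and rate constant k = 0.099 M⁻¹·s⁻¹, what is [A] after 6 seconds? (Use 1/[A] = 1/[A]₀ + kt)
0.4478 M

1/[A] = 1/[A]₀ + k·t = 1/0.61 + (0.099)·(6) = 1.6393 + 0.5940 = 2.2333
[A] = 1/2.2333 = 0.4478 M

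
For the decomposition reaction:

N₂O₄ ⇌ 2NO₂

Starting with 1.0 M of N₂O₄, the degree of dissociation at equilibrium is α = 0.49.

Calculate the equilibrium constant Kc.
K_c = 1.8831

x = α·[A]₀ = 0.49 × 1.0 = 0.49 M dissociated.
At eq: [N₂O₄] = 1.0 − 0.49 = 0.51 M; [NO₂] = 2x = 0.98 M.
Kc = [NO₂]²/[N₂O₄] = (0.98)²/0.51 = 1.883.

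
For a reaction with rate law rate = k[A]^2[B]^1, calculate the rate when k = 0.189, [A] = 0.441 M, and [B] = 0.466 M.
0.01713 M/s

rate = k·[A]^2·[B]^1 = 0.189·(0.441)^2·(0.466)^1 = 0.189·0.194481·0.466 = 0.01713 M/s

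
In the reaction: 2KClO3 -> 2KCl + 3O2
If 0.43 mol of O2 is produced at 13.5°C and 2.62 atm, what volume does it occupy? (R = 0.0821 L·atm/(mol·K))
T = 13.5°C + 273.15 = 286.65 K
V = nRT/P = (0.43 × 0.0821 × 286.65) / 2.62
V = 3.86 L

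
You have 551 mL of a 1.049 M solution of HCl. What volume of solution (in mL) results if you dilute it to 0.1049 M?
Using M₁V₁ = M₂V₂:
1.049 × 551 = 0.1049 × V₂
V₂ = (1.049 × 551) / 0.1049 = 5510 mL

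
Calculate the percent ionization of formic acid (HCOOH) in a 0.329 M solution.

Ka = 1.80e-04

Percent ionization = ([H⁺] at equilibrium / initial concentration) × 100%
Percent ionization = 2.31%

Let x = [H⁺]. Ka = x²/(C - x) ⇒ x² + (1.80e-04)x - (1.80e-04)(0.329) = 0. x = 7.6060e-03. Percent = (7.6060e-03/0.329) × 100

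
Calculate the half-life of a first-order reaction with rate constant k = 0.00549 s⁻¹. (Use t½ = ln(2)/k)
126.26 s

t½ = ln(2)/k = 0.6931/0.00549 = 126.26 s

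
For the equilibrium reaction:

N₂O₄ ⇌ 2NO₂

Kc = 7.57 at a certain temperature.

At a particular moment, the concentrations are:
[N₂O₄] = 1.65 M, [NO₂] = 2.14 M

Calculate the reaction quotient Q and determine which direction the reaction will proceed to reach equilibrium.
Q = 2.776, Q < K, reaction proceeds forward (toward products)

Q = ([NO₂]^2) / ([N₂O₄])
  = ((2.14)^2) / ((1.65)) = 4.5796/1.65 = 2.776
Since Q = 2.776 < Kc = 7.57, the reaction proceeds forward (toward products) to reach equilibrium.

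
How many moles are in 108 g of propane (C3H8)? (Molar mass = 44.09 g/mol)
Moles = 108 g ÷ 44.09 g/mol = 2.45 mol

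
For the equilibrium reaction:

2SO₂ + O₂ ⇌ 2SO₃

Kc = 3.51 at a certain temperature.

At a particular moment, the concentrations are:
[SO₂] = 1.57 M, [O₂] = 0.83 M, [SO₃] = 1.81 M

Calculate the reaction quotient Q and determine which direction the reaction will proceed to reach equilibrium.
Q = 1.601, Q < K, reaction proceeds forward (toward products)

Q = ([SO₃]^2) / ([SO₂]^2 × [O₂])
  = ((1.81)^2) / ((1.57)^2·(0.83)) = 3.2761/2.0459 = 1.601
Since Q = 1.601 < Kc = 3.51, the reaction proceeds forward (toward products) to reach equilibrium.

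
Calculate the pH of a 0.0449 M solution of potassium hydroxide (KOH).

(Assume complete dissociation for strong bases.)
pH = 12.65

[OH⁻] = 0.0449 M for strong base. pOH = -log[OH⁻] = 1.35, pH = 14 - pOH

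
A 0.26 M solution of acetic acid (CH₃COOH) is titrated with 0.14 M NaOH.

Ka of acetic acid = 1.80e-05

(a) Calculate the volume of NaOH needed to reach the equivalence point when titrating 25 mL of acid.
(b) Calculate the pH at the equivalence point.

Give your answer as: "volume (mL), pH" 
V = 46.4 mL, pH = 8.85

(a) At equivalence: moles acid = moles base.
moles acid = 0.26 × 0.025 = 0.0065 mol; V_NaOH = 0.0065/0.14 = 0.04643 L = 46.4 mL.
(b) At equivalence, all acid → conjugate base A⁻ at [A⁻] = 0.0065/0.07143 = 0.091 M.
Kb = Kw/Ka = 1.0e-14/1.80e-05 = 5.556e-10; [OH⁻] = √(Kb·[A⁻]) = 7.110e-06; pOH = 5.15; pH = 14 − pOH = 8.85.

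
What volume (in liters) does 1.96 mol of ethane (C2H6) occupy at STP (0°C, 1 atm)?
At STP, 1 mol of gas occupies 22.4 L
Volume = 1.96 mol × 22.4 L/mol = 43.90 L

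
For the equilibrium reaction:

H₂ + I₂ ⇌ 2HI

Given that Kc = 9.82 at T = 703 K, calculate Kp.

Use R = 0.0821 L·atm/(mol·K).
K_p = 9.8200

Δn = (moles gaseous products) − (moles gaseous reactants) = 0
T = 703 K; RT = 0.0821 × 703 = 57.7163
Kp = Kc·(RT)^Δn = 9.82 × (57.7163)^0 = 9.82 × 1 = 9.8200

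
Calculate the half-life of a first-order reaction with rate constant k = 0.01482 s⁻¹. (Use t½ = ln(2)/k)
46.77 s

t½ = ln(2)/k = 0.6931/0.01482 = 46.77 s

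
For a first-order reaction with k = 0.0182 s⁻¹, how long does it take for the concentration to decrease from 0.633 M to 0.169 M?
72.56 s

From ln[A] = ln[A]₀ - k·t: t = ln([A]₀/[A])/k = ln(0.633/0.169)/0.0182 = ln(3.7456)/0.0182 = 1.3206/0.0182 = 72.56 s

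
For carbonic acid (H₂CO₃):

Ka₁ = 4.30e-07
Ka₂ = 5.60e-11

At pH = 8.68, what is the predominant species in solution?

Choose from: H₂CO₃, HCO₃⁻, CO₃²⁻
HCO₃⁻

pKa1 = 6.37, pKa2 = 10.25. Each pKa is the crossover between adjacent species; pH = 8.68 lies in the region where HCO₃⁻ predominates.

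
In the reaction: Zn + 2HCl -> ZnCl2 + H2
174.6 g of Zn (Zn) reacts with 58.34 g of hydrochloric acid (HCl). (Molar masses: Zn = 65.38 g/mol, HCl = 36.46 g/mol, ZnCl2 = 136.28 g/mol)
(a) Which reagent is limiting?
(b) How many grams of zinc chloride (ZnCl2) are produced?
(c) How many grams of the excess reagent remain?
(a) HCl, (b) 109 g, (c) 122.3 g

Moles of Zn = 174.6 g ÷ 65.38 g/mol = 2.67054 mol
Moles of HCl = 58.34 g ÷ 36.46 g/mol = 1.60011 mol
Moles ÷ coefficient: Zn: 2.67054/1 = 2.671, HCl: 1.60011/2 = 0.8001
(a) HCl has the smaller value, so HCl is the limiting reagent.
(b) Moles of ZnCl2 = 1.60011 mol HCl × (1/2) = 0.800055 mol; mass = 0.800055 mol × 136.28 g/mol = 109 g
(c) Zn consumed = 1.60011 × (1/2) = 0.800055 mol; remaining = 2.67054 − 0.800055 = 1.87049 mol; mass = 1.87049 mol × 65.38 g/mol = 122.3 g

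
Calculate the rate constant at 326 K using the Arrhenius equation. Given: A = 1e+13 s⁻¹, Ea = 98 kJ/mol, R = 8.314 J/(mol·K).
1.98e-03 s⁻¹

k = A·exp(-Ea/(R·T)) = 1e+13·exp(-98000/(8.314·326)) = 1e+13·exp(-36.1575) = 1e+13·1.9815e-16 = 1.98e-03 s⁻¹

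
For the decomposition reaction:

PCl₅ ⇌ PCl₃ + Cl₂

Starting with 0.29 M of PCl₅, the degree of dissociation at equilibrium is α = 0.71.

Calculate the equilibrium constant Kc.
K_c = 0.5041

x = α·[A]₀ = 0.71 × 0.29 = 0.2059 M dissociated.
At eq: [PCl₅] = 0.29 − 0.2059 = 0.0841 M; [PCl₃] = [Cl₂] = x = 0.2059 M.
Kc = [PCl₃][Cl₂]/[PCl₅] = (0.2059)²/0.0841 = 0.5041.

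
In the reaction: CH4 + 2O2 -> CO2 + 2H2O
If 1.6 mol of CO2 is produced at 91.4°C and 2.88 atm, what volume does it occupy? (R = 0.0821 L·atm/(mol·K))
T = 91.4°C + 273.15 = 364.55 K
V = nRT/P = (1.6 × 0.0821 × 364.55) / 2.88
V = 16.63 L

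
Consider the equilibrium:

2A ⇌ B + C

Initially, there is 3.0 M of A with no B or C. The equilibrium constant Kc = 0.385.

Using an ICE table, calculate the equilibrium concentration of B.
[B] = 0.831 M

ICE: [A] = 3.0 − 2x, [B] = [C] = x.
Kc = x²/(3.0 − 2x)² = 0.385 ⇒ √Kc = x/(3.0 − 2x).
x = √0.385·3.0/(1 + 2√0.385) = 0.62048·3.0/2.241 = 0.83065.
[B] = x = 0.831 M.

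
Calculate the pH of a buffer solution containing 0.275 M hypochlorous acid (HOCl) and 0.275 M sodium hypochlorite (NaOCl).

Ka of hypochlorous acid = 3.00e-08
pH = 7.52

pKa = -log(3.00e-08) = 7.52. pH = pKa + log([A⁻]/[HA]) = 7.52 + log(0.275/0.275)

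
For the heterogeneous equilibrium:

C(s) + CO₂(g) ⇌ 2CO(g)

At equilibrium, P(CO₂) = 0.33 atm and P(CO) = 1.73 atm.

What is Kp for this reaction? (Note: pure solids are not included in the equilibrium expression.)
K_p = 9.069

Solid C is excluded.
Kp = P(CO)²/P(CO₂) = (1.73)²/0.33 = 2.993/0.33 = 9.069.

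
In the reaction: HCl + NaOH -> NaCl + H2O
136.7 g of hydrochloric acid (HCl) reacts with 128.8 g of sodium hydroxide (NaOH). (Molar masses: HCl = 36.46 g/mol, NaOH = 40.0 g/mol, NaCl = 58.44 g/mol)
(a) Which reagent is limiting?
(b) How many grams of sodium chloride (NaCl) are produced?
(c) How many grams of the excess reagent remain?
(a) NaOH, (b) 188.2 g, (c) 19.3 g

Moles of HCl = 136.7 g ÷ 36.46 g/mol = 3.74931 mol
Moles of NaOH = 128.8 g ÷ 40.0 g/mol = 3.22 mol
Moles ÷ coefficient: HCl: 3.74931/1 = 3.749, NaOH: 3.22/1 = 3.22
(a) NaOH has the smaller value, so NaOH is the limiting reagent.
(b) Moles of NaCl = 3.22 mol NaOH × (1/1) = 3.22 mol; mass = 3.22 mol × 58.44 g/mol = 188.2 g
(c) HCl consumed = 3.22 × (1/1) = 3.22 mol; remaining = 3.74931 − 3.22 = 0.529314 mol; mass = 0.529314 mol × 36.46 g/mol = 19.3 g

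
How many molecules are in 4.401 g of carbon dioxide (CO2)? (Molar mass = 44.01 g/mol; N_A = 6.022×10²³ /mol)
Moles = 4.401 g ÷ 44.01 g/mol = 0.1 mol
Molecules = 0.1 mol × 6.022×10²³ /mol = 6.022e+22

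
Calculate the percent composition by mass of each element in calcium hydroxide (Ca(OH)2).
Ca: 54.09%, O: 43.18%, H: 2.72%

Molar mass of Ca(OH)2 = 74.1 g/mol
% Ca = (1 × 40.08) / 74.1 × 100% = 40.08 / 74.1 × 100% = 54.09%
% O = (2 × 16.0) / 74.1 × 100% = 32 / 74.1 × 100% = 43.18%
% H = (2 × 1.008) / 74.1 × 100% = 2.016 / 74.1 × 100% = 2.72%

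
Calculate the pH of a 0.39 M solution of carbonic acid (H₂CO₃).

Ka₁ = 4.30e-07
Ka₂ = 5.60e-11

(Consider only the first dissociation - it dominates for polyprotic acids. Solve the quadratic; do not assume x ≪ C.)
pH = 3.39

x² + Ka₁·x − Ka₁·C = 0 with Ka₁ = 4.30e-07, C = 0.39.
x = (−Ka₁ + √(Ka₁² + 4·Ka₁·C))/2 = 4.0930e-04 M, so pH = 3.39.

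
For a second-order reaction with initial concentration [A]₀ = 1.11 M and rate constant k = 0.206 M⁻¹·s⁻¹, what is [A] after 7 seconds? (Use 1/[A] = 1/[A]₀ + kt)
0.4268 M

1/[A] = 1/[A]₀ + k·t = 1/1.11 + (0.206)·(7) = 0.9009 + 1.4420 = 2.3429
[A] = 1/2.3429 = 0.4268 M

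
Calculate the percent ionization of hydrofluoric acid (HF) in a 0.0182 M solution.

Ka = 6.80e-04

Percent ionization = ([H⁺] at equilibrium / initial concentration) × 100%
Percent ionization = 17.6%

Let x = [H⁺]. Ka = x²/(C - x) ⇒ x² + (6.80e-04)x - (6.80e-04)(0.0182) = 0. x = 3.1943e-03. Percent = (3.1943e-03/0.0182) × 100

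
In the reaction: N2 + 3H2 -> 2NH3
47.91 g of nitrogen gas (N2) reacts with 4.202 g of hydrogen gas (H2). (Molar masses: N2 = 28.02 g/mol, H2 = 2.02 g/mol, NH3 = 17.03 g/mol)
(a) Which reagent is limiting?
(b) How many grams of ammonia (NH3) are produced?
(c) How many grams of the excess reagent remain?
(a) H2, (b) 23.62 g, (c) 28.48 g

Moles of N2 = 47.91 g ÷ 28.02 g/mol = 1.70985 mol
Moles of H2 = 4.202 g ÷ 2.02 g/mol = 2.0802 mol
Moles ÷ coefficient: N2: 1.70985/1 = 1.71, H2: 2.0802/3 = 0.6934
(a) H2 has the smaller value, so H2 is the limiting reagent.
(b) Moles of NH3 = 2.0802 mol H2 × (2/3) = 1.3868 mol; mass = 1.3868 mol × 17.03 g/mol = 23.62 g
(c) N2 consumed = 2.0802 × (1/3) = 0.693399 mol; remaining = 1.70985 − 0.693399 = 1.01645 mol; mass = 1.01645 mol × 28.02 g/mol = 28.48 g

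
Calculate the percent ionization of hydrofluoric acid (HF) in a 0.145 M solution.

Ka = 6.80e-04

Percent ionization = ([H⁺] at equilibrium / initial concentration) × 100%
Percent ionization = 6.62%

Let x = [H⁺]. Ka = x²/(C - x) ⇒ x² + (6.80e-04)x - (6.80e-04)(0.145) = 0. x = 9.5956e-03. Percent = (9.5956e-03/0.145) × 100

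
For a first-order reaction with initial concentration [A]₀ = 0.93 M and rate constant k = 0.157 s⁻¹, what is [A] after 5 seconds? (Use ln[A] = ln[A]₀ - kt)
0.4242 M

ln[A] = ln[A]₀ - k·t = ln(0.93) - (0.157)·(5) = -0.0726 - 0.7850 = -0.8576
[A] = e^(-0.8576) = 0.4242 M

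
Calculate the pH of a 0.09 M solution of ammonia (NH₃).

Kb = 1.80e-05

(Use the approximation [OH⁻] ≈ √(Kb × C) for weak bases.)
pH = 11.10

[OH⁻] = √(Kb × C) = √(1.80e-05 × 0.09) = 1.2728e-03. pOH = 2.90, pH = 14 - pOH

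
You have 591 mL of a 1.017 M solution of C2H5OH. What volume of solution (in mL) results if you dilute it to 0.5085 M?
Using M₁V₁ = M₂V₂:
1.017 × 591 = 0.5085 × V₂
V₂ = (1.017 × 591) / 0.5085 = 1182 mL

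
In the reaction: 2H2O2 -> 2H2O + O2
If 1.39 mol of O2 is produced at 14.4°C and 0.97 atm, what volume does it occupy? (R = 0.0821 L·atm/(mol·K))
T = 14.4°C + 273.15 = 287.55 K
V = nRT/P = (1.39 × 0.0821 × 287.55) / 0.97
V = 33.83 L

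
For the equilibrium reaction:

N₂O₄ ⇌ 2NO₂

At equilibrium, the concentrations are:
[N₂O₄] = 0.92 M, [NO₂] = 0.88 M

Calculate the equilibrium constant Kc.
K_c = 0.8417

Kc = ([NO₂]^2) / ([N₂O₄])
   = ((0.88)^2) / ((0.92))
   = 0.7744 / 0.92 = 0.8417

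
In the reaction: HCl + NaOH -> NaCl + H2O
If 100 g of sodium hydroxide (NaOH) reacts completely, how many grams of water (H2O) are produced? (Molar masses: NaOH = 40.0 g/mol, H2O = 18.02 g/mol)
Moles of NaOH = 100 g ÷ 40.0 g/mol = 2.5 mol
Mole ratio: 1 mol H2O / 1 mol NaOH
Moles of H2O = 2.5 × (1/1) = 2.5 mol
Mass of H2O = 2.5 mol × 18.02 g/mol = 45.05 g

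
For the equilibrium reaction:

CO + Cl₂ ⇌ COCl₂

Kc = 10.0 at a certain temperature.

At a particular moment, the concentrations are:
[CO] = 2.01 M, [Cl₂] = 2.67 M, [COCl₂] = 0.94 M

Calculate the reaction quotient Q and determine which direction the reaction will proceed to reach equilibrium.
Q = 0.175, Q < K, reaction proceeds forward (toward products)

Q = ([COCl₂]) / ([CO] × [Cl₂])
  = ((0.94)) / ((2.01)·(2.67)) = 0.94/5.3667 = 0.1752
Since Q = 0.1752 < Kc = 10.0, the reaction proceeds forward (toward products) to reach equilibrium.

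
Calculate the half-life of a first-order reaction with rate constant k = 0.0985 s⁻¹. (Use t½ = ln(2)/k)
7.04 s

t½ = ln(2)/k = 0.6931/0.0985 = 7.04 s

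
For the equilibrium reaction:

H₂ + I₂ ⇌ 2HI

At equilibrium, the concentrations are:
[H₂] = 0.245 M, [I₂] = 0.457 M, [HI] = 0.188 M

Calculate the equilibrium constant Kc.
K_c = 0.3157

Kc = ([HI]^2) / ([H₂] × [I₂])
   = ((0.188)^2) / ((0.245)·(0.457))
   = 0.035344 / 0.11197 = 0.3157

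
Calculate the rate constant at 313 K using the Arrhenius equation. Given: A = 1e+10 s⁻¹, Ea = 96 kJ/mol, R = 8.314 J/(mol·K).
9.52e-07 s⁻¹

k = A·exp(-Ea/(R·T)) = 1e+10·exp(-96000/(8.314·313)) = 1e+10·exp(-36.8907) = 1e+10·9.5186e-17 = 9.52e-07 s⁻¹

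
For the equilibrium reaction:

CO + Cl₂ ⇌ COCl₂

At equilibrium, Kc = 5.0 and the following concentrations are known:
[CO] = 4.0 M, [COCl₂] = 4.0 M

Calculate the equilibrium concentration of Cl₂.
[Cl₂] = 0.2000 M

Kc = ([COCl₂]) / ([CO] × [Cl₂]) = 5.0
[Cl₂]^1 = (product terms)/(Kc · other reactant terms) = 4 / (5.0 · 4) = 0.2
[Cl₂] = 0.2000 M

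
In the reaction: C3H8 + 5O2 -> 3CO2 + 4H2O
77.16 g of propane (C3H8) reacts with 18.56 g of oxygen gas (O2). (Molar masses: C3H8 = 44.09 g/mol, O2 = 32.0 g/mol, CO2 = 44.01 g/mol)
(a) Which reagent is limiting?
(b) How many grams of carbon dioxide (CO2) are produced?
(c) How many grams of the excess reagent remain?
(a) O2, (b) 15.32 g, (c) 72.05 g

Moles of C3H8 = 77.16 g ÷ 44.09 g/mol = 1.75006 mol
Moles of O2 = 18.56 g ÷ 32.0 g/mol = 0.58 mol
Moles ÷ coefficient: C3H8: 1.75006/1 = 1.75, O2: 0.58/5 = 0.116
(a) O2 has the smaller value, so O2 is the limiting reagent.
(b) Moles of CO2 = 0.58 mol O2 × (3/5) = 0.348 mol; mass = 0.348 mol × 44.01 g/mol = 15.32 g
(c) C3H8 consumed = 0.58 × (1/5) = 0.116 mol; remaining = 1.75006 − 0.116 = 1.63406 mol; mass = 1.63406 mol × 44.09 g/mol = 72.05 g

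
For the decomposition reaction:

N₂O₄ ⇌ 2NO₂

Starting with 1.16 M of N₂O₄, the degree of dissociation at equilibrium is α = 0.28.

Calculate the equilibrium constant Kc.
K_c = 0.5052

x = α·[A]₀ = 0.28 × 1.16 = 0.3248 M dissociated.
At eq: [N₂O₄] = 1.16 − 0.3248 = 0.8352 M; [NO₂] = 2x = 0.6496 M.
Kc = [NO₂]²/[N₂O₄] = (0.6496)²/0.8352 = 0.5052.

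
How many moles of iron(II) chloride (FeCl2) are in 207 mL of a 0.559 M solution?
Moles = Molarity × Volume (L)
Moles = 0.559 M × 0.207 L = 0.1157 mol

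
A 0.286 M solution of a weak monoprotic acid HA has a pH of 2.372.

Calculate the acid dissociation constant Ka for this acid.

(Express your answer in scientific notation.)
K_a = 6.40e-05

[H⁺] = 10^(−pH) = 10^(−2.372) = 4.246e-03 M. For HA ⇌ H⁺ + A⁻, Ka = x²/(C − x) = (4.246e-03)²/(0.286 − 4.246e-03) = 6.40e-05.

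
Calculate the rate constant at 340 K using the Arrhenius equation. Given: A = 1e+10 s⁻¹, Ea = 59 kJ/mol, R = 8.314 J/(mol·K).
8.62e+00 s⁻¹

k = A·exp(-Ea/(R·T)) = 1e+10·exp(-59000/(8.314·340)) = 1e+10·exp(-20.8720) = 1e+10·8.6184e-10 = 8.62e+00 s⁻¹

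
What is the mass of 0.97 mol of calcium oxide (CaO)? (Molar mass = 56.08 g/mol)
Mass = 0.97 mol × 56.08 g/mol = 54.4 g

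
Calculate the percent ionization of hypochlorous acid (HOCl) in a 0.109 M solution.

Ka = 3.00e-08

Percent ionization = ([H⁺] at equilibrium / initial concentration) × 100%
Percent ionization = 0.0524%

Let x = [H⁺]. Ka = x²/(C - x) ⇒ x² + (3.00e-08)x - (3.00e-08)(0.109) = 0. x = 5.7169e-05. Percent = (5.7169e-05/0.109) × 100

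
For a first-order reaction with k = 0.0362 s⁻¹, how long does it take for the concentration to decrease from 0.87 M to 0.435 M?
19.15 s

From ln[A] = ln[A]₀ - k·t: t = ln([A]₀/[A])/k = ln(0.87/0.435)/0.0362 = ln(2.0000)/0.0362 = 0.6931/0.0362 = 19.15 s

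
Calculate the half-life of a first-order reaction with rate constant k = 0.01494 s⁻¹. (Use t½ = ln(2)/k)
46.40 s

t½ = ln(2)/k = 0.6931/0.01494 = 46.40 s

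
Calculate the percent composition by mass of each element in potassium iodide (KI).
K: 23.55%, I: 76.45%

Molar mass of KI = 166.0 g/mol
% K = (1 × 39.1) / 166.0 × 100% = 39.1 / 166.0 × 100% = 23.55%
% I = (1 × 126.9) / 166.0 × 100% = 126.9 / 166.0 × 100% = 76.45%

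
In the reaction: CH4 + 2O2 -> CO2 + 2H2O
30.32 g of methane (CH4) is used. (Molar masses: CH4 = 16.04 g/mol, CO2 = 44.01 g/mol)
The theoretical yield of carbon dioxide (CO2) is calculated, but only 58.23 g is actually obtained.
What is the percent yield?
Moles of CH4 = 30.32 g ÷ 16.04 g/mol = 1.89027 mol
Mole ratio: 1 mol CO2 / 1 mol CH4
Moles of CO2 = 1.89027 × (1/1) = 1.89027 mol
Theoretical yield = 1.89027 mol × 44.01 g/mol = 83.191 g
Actual yield = 58.23 g
Percent yield = (58.23 / 83.191) × 100% = 70.0%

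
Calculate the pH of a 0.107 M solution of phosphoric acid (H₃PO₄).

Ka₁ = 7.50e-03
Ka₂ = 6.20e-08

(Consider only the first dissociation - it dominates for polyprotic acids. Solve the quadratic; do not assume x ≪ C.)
pH = 1.61

x² + Ka₁·x − Ka₁·C = 0 with Ka₁ = 7.50e-03, C = 0.107.
x = (−Ka₁ + √(Ka₁² + 4·Ka₁·C))/2 = 2.4826e-02 M, so pH = 1.61.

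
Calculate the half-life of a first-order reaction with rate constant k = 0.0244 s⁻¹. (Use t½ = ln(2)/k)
28.41 s

t½ = ln(2)/k = 0.6931/0.0244 = 28.41 s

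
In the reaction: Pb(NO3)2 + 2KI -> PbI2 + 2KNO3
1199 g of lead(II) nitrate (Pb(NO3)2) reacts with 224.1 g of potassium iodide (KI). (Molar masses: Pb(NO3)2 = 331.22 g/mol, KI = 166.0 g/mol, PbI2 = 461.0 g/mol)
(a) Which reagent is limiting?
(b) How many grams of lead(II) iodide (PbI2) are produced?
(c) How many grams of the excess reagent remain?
(a) KI, (b) 311.2 g, (c) 975.4 g

Moles of Pb(NO3)2 = 1199 g ÷ 331.22 g/mol = 3.61995 mol
Moles of KI = 224.1 g ÷ 166.0 g/mol = 1.35 mol
Moles ÷ coefficient: Pb(NO3)2: 3.61995/1 = 3.62, KI: 1.35/2 = 0.675
(a) KI has the smaller value, so KI is the limiting reagent.
(b) Moles of PbI2 = 1.35 mol KI × (1/2) = 0.675 mol; mass = 0.675 mol × 461.0 g/mol = 311.2 g
(c) Pb(NO3)2 consumed = 1.35 × (1/2) = 0.675 mol; remaining = 3.61995 − 0.675 = 2.94495 mol; mass = 2.94495 mol × 331.22 g/mol = 975.4 g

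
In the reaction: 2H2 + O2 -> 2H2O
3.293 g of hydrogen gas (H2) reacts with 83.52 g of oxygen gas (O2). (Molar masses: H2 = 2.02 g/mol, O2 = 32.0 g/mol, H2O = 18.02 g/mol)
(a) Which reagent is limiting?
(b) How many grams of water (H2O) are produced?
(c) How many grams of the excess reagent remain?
(a) H2, (b) 29.38 g, (c) 57.44 g

Moles of H2 = 3.293 g ÷ 2.02 g/mol = 1.6302 mol
Moles of O2 = 83.52 g ÷ 32.0 g/mol = 2.61 mol
Moles ÷ coefficient: H2: 1.6302/2 = 0.8151, O2: 2.61/1 = 2.61
(a) H2 has the smaller value, so H2 is the limiting reagent.
(b) Moles of H2O = 1.6302 mol H2 × (2/2) = 1.6302 mol; mass = 1.6302 mol × 18.02 g/mol = 29.38 g
(c) O2 consumed = 1.6302 × (1/2) = 0.815099 mol; remaining = 2.61 − 0.815099 = 1.7949 mol; mass = 1.7949 mol × 32.0 g/mol = 57.44 g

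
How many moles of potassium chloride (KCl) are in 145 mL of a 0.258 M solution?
Moles = Molarity × Volume (L)
Moles = 0.258 M × 0.145 L = 0.03741 mol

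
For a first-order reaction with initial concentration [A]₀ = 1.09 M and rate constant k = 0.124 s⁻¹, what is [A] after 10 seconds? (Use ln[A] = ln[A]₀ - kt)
0.3154 M

ln[A] = ln[A]₀ - k·t = ln(1.09) - (0.124)·(10) = 0.0862 - 1.2400 = -1.1538
[A] = e^(-1.1538) = 0.3154 M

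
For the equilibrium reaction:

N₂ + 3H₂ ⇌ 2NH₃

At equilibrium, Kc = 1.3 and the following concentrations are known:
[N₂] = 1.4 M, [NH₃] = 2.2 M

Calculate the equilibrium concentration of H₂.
[H₂] = 1.3855 M

Kc = ([NH₃]^2) / ([N₂] × [H₂]^3) = 1.3
[H₂]^3 = (product terms)/(Kc · other reactant terms) = 4.84 / (1.3 · 1.4) = 2.6593
[H₂] = (2.6593)^(1/3) = 1.3855 M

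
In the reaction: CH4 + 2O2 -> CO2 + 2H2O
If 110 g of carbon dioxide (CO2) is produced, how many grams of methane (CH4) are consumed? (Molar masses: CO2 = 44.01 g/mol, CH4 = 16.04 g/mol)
Moles of CO2 = 110 g ÷ 44.01 g/mol = 2.49943 mol
Mole ratio: 1 mol CH4 / 1 mol CO2
Moles of CH4 = 2.49943 × (1/1) = 2.49943 mol
Mass of CH4 = 2.49943 mol × 16.04 g/mol = 40.09 g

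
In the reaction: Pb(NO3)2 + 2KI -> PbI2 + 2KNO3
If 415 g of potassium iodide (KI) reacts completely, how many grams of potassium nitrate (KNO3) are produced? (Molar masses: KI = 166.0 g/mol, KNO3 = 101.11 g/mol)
Moles of KI = 415 g ÷ 166.0 g/mol = 2.5 mol
Mole ratio: 2 mol KNO3 / 2 mol KI
Moles of KNO3 = 2.5 × (2/2) = 2.5 mol
Mass of KNO3 = 2.5 mol × 101.11 g/mol = 252.8 g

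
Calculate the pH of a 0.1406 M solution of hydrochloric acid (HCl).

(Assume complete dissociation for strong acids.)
pH = 0.85

[H⁺] = 0.1406 M for strong acid. pH = -log[H⁺] = -log(0.1406)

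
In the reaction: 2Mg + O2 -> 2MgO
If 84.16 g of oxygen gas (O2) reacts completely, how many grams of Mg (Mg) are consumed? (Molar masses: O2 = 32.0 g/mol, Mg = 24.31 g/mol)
Moles of O2 = 84.16 g ÷ 32.0 g/mol = 2.63 mol
Mole ratio: 2 mol Mg / 1 mol O2
Moles of Mg = 2.63 × (2/1) = 5.26 mol
Mass of Mg = 5.26 mol × 24.31 g/mol = 127.9 g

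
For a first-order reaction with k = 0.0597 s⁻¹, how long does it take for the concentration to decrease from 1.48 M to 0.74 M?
11.61 s

From ln[A] = ln[A]₀ - k·t: t = ln([A]₀/[A])/k = ln(1.48/0.74)/0.0597 = ln(2.0000)/0.0597 = 0.6931/0.0597 = 11.61 s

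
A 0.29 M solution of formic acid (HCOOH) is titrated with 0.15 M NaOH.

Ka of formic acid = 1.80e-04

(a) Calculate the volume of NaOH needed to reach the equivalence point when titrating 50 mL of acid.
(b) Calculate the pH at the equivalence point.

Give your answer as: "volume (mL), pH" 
V = 96.7 mL, pH = 8.37

(a) At equivalence: moles acid = moles base.
moles acid = 0.29 × 0.05 = 0.0145 mol; V_NaOH = 0.0145/0.15 = 0.09667 L = 96.7 mL.
(b) At equivalence, all acid → conjugate base A⁻ at [A⁻] = 0.0145/0.1467 = 0.09886 M.
Kb = Kw/Ka = 1.0e-14/1.80e-04 = 5.556e-11; [OH⁻] = √(Kb·[A⁻]) = 2.344e-06; pOH = 5.63; pH = 14 − pOH = 8.37.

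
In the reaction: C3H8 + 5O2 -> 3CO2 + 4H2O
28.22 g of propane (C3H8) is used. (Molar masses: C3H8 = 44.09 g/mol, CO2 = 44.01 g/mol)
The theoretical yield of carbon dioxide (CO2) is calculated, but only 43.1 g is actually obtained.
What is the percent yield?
Moles of C3H8 = 28.22 g ÷ 44.09 g/mol = 0.640054 mol
Mole ratio: 3 mol CO2 / 1 mol C3H8
Moles of CO2 = 0.640054 × (3/1) = 1.92016 mol
Theoretical yield = 1.92016 mol × 44.01 g/mol = 84.506 g
Actual yield = 43.1 g
Percent yield = (43.1 / 84.506) × 100% = 51.0%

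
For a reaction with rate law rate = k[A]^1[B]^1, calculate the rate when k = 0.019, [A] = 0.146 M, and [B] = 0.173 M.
0.0004799 M/s

rate = k·[A]^1·[B]^1 = 0.019·(0.146)^1·(0.173)^1 = 0.019·0.146·0.173 = 0.0004799 M/s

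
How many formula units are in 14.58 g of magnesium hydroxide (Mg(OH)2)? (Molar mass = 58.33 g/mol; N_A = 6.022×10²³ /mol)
Moles = 14.58 g ÷ 58.33 g/mol = 0.249957 mol
Formula units = 0.249957 mol × 6.022×10²³ /mol = 1.505e+23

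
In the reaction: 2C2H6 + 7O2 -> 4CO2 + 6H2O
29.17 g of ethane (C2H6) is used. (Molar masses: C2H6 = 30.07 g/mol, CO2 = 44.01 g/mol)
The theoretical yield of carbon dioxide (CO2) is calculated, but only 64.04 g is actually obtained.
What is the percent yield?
Moles of C2H6 = 29.17 g ÷ 30.07 g/mol = 0.97007 mol
Mole ratio: 4 mol CO2 / 2 mol C2H6
Moles of CO2 = 0.97007 × (4/2) = 1.94014 mol
Theoretical yield = 1.94014 mol × 44.01 g/mol = 85.386 g
Actual yield = 64.04 g
Percent yield = (64.04 / 85.386) × 100% = 75.0%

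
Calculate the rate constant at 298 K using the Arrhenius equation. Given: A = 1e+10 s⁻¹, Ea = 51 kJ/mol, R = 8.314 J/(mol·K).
1.15e+01 s⁻¹

k = A·exp(-Ea/(R·T)) = 1e+10·exp(-51000/(8.314·298)) = 1e+10·exp(-20.5847) = 1e+10·1.1487e-09 = 1.15e+01 s⁻¹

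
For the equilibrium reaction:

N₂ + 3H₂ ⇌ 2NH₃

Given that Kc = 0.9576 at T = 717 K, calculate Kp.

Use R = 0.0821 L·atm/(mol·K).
K_p = 2.76e-04

Δn = (moles gaseous products) − (moles gaseous reactants) = -2
T = 717 K; RT = 0.0821 × 717 = 58.8657
Kp = Kc·(RT)^Δn = 0.9576 × (58.8657)^-2 = 0.9576 × 0.000288586 = 2.76e-04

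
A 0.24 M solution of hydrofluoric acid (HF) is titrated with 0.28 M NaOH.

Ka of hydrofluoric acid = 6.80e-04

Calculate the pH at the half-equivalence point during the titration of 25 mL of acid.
pH = pKa = 3.17

At the half-equivalence point, [HA] = [A⁻], so by Henderson–Hasselbalch pH = pKa + log(1) = pKa.
pKa = −log(6.80e-04) = 3.17.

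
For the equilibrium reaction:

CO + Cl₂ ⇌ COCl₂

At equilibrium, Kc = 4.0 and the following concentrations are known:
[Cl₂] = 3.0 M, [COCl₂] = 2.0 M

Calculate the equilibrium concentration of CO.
[CO] = 0.1667 M

Kc = ([COCl₂]) / ([CO] × [Cl₂]) = 4.0
[CO]^1 = (product terms)/(Kc · other reactant terms) = 2 / (4.0 · 3) = 0.16667
[CO] = 0.1667 M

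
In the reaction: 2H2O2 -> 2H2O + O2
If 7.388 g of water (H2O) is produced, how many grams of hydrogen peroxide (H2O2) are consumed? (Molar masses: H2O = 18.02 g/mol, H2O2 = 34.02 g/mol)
Moles of H2O = 7.388 g ÷ 18.02 g/mol = 0.409989 mol
Mole ratio: 2 mol H2O2 / 2 mol H2O
Moles of H2O2 = 0.409989 × (2/2) = 0.409989 mol
Mass of H2O2 = 0.409989 mol × 34.02 g/mol = 13.95 g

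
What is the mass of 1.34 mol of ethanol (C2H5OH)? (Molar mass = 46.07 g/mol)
Mass = 1.34 mol × 46.07 g/mol = 61.73 g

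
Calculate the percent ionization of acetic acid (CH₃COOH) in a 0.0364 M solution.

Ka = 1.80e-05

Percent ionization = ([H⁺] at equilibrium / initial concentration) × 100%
Percent ionization = 2.2%

Let x = [H⁺]. Ka = x²/(C - x) ⇒ x² + (1.80e-05)x - (1.80e-05)(0.0364) = 0. x = 8.0049e-04. Percent = (8.0049e-04/0.0364) × 100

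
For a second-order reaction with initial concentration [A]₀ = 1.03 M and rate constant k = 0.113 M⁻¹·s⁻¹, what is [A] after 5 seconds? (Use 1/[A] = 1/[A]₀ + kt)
0.6511 M

1/[A] = 1/[A]₀ + k·t = 1/1.03 + (0.113)·(5) = 0.9709 + 0.5650 = 1.5359
[A] = 1/1.5359 = 0.6511 M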